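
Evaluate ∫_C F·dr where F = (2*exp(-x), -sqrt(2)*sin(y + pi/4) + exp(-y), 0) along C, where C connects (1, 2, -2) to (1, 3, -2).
(-1 + E + sqrt(2)*(cos(pi/4 + 3) - cos(pi/4 + 2))*exp(3))*exp(-3)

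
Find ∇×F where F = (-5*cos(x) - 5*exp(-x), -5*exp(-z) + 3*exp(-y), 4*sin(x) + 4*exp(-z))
(-5*exp(-z), -4*cos(x), 0)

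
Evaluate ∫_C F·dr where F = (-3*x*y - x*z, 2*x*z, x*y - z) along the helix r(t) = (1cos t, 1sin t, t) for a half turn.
-pi/4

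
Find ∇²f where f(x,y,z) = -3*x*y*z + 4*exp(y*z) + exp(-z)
(4*(y**2 + z**2)*exp(y*z + z) + 1)*exp(-z)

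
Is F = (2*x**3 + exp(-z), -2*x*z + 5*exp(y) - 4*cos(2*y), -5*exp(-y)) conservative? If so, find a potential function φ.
No, ∇×F = (2*x + 5*exp(-y), -exp(-z), -2*z) ≠ 0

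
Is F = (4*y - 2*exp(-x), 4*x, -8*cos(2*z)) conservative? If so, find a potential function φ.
Yes, F is conservative. φ = 4*x*y - 4*sin(2*z) + 2*exp(-x)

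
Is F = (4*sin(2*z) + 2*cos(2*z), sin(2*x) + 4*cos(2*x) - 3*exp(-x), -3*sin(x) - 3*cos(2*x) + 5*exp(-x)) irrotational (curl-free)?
No, ∇×F = (0, -6*sin(2*x) - 4*sin(2*z) + 3*cos(x) + 8*cos(2*z) + 5*exp(-x), -8*sin(2*x) + 2*cos(2*x) + 3*exp(-x))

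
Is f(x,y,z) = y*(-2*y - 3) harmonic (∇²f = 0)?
No, ∇²f = -4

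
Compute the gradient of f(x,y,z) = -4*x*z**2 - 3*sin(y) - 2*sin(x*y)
(-2*y*cos(x*y) - 4*z**2, -2*x*cos(x*y) - 3*cos(y), -8*x*z)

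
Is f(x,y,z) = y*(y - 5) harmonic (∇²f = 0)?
No, ∇²f = 2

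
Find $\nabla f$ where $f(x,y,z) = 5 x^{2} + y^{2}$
(10*x, 2*y, 0)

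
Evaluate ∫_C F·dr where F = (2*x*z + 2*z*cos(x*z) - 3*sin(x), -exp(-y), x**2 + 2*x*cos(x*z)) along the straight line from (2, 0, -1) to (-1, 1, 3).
-2*sin(3) + exp(-1) - 3*cos(2) + 3*cos(1) + 2*sin(2) + 6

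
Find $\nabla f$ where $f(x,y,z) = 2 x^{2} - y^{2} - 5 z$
(4*x, -2*y, -5)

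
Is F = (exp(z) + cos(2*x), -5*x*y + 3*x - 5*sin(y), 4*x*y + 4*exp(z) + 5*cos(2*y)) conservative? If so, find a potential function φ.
No, ∇×F = (4*x - 10*sin(2*y), -4*y + exp(z), 3 - 5*y) ≠ 0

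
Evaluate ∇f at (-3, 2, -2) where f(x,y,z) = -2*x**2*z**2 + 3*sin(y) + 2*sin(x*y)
(4*cos(6) + 48, -6*cos(6) + 3*cos(2), 72)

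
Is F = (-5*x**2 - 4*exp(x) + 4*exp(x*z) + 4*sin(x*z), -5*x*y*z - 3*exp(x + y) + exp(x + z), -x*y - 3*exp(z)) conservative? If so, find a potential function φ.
No, ∇×F = (5*x*y - x - exp(x + z), 4*x*exp(x*z) + 4*x*cos(x*z) + y, -5*y*z - 3*exp(x + y) + exp(x + z)) ≠ 0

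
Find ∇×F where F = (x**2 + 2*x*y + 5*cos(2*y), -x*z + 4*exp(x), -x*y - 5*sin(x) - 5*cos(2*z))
(0, y + 5*cos(x), -2*x - z + 4*exp(x) + 10*sin(2*y))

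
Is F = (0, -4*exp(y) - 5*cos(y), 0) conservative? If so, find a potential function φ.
Yes, F is conservative. φ = -4*exp(y) - 5*sin(y)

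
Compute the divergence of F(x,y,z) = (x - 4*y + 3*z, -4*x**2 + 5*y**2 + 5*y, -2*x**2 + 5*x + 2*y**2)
10*y + 6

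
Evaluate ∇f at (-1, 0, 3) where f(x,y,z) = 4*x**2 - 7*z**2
(-8, 0, -42)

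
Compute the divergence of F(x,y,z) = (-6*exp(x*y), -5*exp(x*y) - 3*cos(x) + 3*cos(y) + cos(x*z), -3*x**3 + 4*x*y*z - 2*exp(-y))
4*x*y - 5*x*exp(x*y) - 6*y*exp(x*y) - 3*sin(y)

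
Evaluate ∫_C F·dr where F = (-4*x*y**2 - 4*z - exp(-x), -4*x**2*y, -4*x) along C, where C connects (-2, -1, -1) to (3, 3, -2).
-122 - exp(2) + exp(-3)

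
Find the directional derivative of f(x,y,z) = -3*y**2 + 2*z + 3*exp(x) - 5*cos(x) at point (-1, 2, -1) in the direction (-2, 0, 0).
-3*exp(-1) + 5*sin(1)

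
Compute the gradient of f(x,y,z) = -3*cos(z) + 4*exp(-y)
(0, -4*exp(-y), 3*sin(z))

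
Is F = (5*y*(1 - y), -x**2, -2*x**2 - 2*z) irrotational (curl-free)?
No, ∇×F = (0, 4*x, -2*x + 10*y - 5)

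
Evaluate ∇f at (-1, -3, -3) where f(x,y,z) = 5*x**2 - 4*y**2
(-10, 24, 0)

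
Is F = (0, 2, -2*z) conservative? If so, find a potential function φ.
Yes, F is conservative. φ = 2*y - z**2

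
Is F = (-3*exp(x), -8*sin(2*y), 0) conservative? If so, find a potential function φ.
Yes, F is conservative. φ = -3*exp(x) + 4*cos(2*y)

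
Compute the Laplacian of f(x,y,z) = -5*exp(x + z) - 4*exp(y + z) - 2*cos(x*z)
2*x**2*cos(x*z) + 2*z**2*cos(x*z) - 10*exp(x + z) - 8*exp(y + z)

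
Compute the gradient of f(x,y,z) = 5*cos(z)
(0, 0, -5*sin(z))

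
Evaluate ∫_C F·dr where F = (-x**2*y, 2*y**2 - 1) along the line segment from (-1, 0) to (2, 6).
249/2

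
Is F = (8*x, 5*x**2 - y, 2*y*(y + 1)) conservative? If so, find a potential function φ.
No, ∇×F = (4*y + 2, 0, 10*x) ≠ 0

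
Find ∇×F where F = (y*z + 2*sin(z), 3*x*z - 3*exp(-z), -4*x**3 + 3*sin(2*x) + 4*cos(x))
(-3*x - 3*exp(-z), 12*x**2 + y + 4*sin(x) - 6*cos(2*x) + 2*cos(z), 2*z)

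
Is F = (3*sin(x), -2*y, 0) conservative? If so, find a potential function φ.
Yes, F is conservative. φ = -y**2 - 3*cos(x)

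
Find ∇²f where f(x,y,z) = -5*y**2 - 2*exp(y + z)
-4*exp(y + z) - 10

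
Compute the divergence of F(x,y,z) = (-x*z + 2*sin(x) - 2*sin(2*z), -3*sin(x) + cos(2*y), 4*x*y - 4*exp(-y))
-z - 2*sin(2*y) + 2*cos(x)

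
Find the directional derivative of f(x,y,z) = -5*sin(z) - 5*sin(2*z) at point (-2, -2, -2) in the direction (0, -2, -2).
5*sqrt(2)*(2*cos(4) + cos(2))/2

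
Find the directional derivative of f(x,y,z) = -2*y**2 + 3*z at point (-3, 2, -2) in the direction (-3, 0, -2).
-6*sqrt(13)/13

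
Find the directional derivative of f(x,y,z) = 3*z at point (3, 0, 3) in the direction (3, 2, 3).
9*sqrt(22)/22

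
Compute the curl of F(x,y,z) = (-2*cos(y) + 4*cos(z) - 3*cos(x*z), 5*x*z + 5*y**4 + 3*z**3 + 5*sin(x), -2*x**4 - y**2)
(-5*x - 2*y - 9*z**2, 8*x**3 + 3*x*sin(x*z) - 4*sin(z), 5*z - 2*sin(y) + 5*cos(x))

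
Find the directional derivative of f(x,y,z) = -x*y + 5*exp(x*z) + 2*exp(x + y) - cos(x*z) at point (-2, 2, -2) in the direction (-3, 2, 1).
2*sqrt(14)*(sin(4) + 2 + 5*exp(4))/7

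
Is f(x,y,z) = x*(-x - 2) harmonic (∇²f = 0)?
No, ∇²f = -2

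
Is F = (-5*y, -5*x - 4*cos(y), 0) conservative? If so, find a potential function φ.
Yes, F is conservative. φ = -5*x*y - 4*sin(y)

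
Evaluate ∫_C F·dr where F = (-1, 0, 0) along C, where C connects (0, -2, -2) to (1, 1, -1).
-1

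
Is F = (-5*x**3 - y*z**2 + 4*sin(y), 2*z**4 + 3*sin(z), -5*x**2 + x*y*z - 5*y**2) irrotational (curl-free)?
No, ∇×F = (x*z - 10*y - 8*z**3 - 3*cos(z), 10*x - 3*y*z, z**2 - 4*cos(y))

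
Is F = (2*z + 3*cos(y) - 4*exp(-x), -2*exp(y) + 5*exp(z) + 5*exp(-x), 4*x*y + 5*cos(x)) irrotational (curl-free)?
No, ∇×F = (4*x - 5*exp(z), -4*y + 5*sin(x) + 2, 3*sin(y) - 5*exp(-x))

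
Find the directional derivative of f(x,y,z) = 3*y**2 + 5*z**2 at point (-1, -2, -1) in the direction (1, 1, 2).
-16*sqrt(6)/3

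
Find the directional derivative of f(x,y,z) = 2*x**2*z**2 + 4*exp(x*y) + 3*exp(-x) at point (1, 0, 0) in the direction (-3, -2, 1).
sqrt(14)*(9 - 8*E)*exp(-1)/14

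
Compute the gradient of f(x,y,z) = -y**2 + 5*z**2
(0, -2*y, 10*z)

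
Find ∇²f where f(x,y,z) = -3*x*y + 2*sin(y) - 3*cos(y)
-2*sin(y) + 3*cos(y)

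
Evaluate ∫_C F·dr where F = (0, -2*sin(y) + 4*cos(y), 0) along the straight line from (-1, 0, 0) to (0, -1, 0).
-4*sin(1) - 2 + 2*cos(1)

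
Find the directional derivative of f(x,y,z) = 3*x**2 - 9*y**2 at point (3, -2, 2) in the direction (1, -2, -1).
-9*sqrt(6)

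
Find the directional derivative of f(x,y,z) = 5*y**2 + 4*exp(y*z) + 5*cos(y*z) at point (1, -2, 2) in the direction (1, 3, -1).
4*sqrt(11)*(-15*exp(4) + 10*exp(4)*sin(4) + 8)*exp(-4)/11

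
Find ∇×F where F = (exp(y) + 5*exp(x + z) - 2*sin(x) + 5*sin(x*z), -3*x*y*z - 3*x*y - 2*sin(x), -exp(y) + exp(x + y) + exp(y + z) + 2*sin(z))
(3*x*y - exp(y) + exp(x + y) + exp(y + z), 5*x*cos(x*z) - exp(x + y) + 5*exp(x + z), -3*y*z - 3*y - exp(y) - 2*cos(x))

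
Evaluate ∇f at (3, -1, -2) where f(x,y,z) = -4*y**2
(0, 8, 0)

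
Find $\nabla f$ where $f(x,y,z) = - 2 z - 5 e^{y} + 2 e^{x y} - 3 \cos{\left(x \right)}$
(2*y*exp(x*y) + 3*sin(x), 2*x*exp(x*y) - 5*exp(y), -2)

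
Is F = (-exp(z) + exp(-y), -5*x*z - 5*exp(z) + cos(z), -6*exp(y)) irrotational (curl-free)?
No, ∇×F = (5*x - 6*exp(y) + 5*exp(z) + sin(z), -exp(z), -5*z + exp(-y))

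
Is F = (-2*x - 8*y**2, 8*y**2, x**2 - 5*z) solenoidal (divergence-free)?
No, ∇·F = 16*y - 7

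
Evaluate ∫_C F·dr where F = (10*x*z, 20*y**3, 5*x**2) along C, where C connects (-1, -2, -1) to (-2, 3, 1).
350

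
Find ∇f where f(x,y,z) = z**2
(0, 0, 2*z)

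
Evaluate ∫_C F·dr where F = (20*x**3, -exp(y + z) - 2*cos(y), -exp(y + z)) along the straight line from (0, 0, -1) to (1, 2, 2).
-exp(4) - 2*sin(2) + exp(-1) + 5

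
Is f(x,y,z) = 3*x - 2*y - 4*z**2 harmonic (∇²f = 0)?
No, ∇²f = -8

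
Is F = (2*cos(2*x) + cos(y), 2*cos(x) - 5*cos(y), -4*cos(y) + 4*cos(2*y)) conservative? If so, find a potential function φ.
No, ∇×F = (4*sin(y) - 8*sin(2*y), 0, -2*sin(x) + sin(y)) ≠ 0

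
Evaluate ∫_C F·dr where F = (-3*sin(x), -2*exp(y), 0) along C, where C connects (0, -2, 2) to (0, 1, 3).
2*(1 - exp(3))*exp(-2)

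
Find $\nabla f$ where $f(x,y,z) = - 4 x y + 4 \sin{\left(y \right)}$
(-4*y, -4*x + 4*cos(y), 0)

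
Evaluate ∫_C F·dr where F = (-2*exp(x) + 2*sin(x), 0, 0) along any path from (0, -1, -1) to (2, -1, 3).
-2*exp(2) - 2*cos(2) + 4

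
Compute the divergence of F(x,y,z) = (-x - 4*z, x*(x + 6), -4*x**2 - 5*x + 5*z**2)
10*z - 1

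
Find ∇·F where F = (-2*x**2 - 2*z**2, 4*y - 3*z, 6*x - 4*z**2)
-4*x - 8*z + 4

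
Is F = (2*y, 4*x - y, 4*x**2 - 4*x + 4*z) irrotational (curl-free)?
No, ∇×F = (0, 4 - 8*x, 2)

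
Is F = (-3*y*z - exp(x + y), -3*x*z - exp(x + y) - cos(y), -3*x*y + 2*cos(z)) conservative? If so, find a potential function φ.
Yes, F is conservative. φ = -3*x*y*z - exp(x + y) - sin(y) + 2*sin(z)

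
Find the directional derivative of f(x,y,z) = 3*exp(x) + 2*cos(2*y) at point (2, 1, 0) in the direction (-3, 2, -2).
-sqrt(17)*(8*sin(2) + 9*exp(2))/17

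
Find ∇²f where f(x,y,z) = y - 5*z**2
-10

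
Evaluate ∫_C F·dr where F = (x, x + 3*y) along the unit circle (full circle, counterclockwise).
pi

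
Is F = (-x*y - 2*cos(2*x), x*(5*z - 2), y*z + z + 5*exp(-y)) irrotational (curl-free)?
No, ∇×F = (-5*x + z - 5*exp(-y), 0, x + 5*z - 2)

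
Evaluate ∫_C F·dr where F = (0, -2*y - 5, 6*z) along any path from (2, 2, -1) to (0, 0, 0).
11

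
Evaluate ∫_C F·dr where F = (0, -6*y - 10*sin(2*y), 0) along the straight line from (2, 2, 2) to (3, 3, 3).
-15 - 5*cos(4) + 5*cos(6)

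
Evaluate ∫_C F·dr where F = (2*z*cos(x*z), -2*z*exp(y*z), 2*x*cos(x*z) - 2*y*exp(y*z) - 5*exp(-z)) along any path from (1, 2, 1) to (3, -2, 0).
-5*exp(-1) - 2*sin(1) + 3 + 2*exp(2)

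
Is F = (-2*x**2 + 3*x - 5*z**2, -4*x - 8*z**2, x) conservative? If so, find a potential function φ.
No, ∇×F = (16*z, -10*z - 1, -4) ≠ 0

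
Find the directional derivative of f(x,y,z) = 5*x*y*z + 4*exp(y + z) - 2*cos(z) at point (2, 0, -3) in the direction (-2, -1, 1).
sqrt(6)*(15 - sin(3))/3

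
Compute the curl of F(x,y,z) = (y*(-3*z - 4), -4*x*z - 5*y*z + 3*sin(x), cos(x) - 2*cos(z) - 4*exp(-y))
(4*x + 5*y + 4*exp(-y), -3*y + sin(x), -z + 3*cos(x) + 4)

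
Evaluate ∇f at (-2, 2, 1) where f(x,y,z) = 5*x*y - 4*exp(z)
(10, -10, -4*E)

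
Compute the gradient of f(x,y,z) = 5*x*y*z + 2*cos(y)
(5*y*z, 5*x*z - 2*sin(y), 5*x*y)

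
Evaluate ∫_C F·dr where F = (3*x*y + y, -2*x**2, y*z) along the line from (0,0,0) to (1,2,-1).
7/3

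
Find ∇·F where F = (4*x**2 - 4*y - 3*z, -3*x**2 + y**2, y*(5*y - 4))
8*x + 2*y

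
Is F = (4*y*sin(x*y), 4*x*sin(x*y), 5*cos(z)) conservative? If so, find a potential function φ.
Yes, F is conservative. φ = 5*sin(z) - 4*cos(x*y)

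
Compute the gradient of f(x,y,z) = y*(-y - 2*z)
(0, -2*y - 2*z, -2*y)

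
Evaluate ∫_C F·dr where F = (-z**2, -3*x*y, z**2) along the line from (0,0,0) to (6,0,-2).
-32/3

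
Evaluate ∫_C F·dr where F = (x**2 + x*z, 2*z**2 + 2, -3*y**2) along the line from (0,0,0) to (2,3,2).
4/3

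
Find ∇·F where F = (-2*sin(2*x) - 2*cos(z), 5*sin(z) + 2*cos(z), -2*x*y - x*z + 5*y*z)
-x + 5*y - 4*cos(2*x)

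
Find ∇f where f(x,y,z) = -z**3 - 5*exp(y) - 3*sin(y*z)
(0, -3*z*cos(y*z) - 5*exp(y), -3*y*cos(y*z) - 3*z**2)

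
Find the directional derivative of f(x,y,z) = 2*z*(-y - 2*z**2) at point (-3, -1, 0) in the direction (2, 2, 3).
6*sqrt(17)/17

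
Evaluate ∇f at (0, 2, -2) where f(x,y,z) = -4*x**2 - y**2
(0, -4, 0)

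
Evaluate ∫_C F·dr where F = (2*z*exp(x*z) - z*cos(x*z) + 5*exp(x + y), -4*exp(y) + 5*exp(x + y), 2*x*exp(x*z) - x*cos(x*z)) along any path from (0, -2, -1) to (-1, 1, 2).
-4*E + exp(-2) + sin(2) + 3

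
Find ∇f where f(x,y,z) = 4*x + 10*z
(4, 0, 10)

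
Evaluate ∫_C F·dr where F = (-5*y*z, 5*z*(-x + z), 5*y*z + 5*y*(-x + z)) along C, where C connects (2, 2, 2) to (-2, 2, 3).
150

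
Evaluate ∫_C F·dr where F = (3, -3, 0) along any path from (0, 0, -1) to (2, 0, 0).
6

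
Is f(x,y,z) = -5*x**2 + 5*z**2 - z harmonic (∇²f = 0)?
Yes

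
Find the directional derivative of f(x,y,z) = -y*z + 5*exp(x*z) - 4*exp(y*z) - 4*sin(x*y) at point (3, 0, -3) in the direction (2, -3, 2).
-9*sqrt(17)/17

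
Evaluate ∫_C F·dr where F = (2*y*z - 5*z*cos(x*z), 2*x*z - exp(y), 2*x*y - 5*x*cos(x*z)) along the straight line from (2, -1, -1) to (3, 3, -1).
-22 - exp(3) - 5*sin(2) + exp(-1) + 5*sin(3)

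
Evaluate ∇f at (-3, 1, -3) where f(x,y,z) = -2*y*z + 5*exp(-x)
(-5*exp(3), 6, -2)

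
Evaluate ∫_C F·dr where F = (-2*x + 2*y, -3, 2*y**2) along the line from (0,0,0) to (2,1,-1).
-17/3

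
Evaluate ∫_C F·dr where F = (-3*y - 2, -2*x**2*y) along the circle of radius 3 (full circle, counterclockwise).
27*pi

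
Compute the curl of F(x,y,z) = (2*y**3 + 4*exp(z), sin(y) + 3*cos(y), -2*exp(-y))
(2*exp(-y), 4*exp(z), -6*y**2)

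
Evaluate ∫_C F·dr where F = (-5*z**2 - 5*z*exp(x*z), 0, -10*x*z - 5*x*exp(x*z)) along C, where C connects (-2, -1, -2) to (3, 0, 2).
-5*exp(6) - 100 + 5*exp(4)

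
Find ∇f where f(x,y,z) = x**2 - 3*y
(2*x, -3, 0)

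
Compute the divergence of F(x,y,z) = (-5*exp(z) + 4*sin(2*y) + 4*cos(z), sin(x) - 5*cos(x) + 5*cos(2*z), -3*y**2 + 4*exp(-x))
0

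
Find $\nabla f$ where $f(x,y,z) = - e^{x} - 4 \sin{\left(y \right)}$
(-exp(x), -4*cos(y), 0)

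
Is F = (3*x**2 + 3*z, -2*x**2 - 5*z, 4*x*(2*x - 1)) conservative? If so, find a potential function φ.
No, ∇×F = (5, 7 - 16*x, -4*x) ≠ 0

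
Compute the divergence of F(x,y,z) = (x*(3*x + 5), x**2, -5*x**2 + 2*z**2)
6*x + 4*z + 5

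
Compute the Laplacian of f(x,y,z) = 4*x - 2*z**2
-4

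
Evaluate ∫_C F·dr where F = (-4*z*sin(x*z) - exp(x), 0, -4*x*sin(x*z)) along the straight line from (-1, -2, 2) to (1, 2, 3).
4*cos(3) - 2*sinh(1) - 4*cos(2)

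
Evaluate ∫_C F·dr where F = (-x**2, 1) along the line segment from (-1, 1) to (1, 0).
-5/3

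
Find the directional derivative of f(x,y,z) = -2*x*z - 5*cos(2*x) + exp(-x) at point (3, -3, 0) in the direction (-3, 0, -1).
3*sqrt(10)*(1 + 2*exp(3) - 10*exp(3)*sin(6))*exp(-3)/10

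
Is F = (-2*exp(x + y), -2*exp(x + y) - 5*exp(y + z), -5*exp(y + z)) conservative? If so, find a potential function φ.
Yes, F is conservative. φ = -2*exp(x + y) - 5*exp(y + z)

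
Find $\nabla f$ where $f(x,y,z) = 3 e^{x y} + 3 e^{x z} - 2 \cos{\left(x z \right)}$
(3*y*exp(x*y) + 3*z*exp(x*z) + 2*z*sin(x*z), 3*x*exp(x*y), x*(3*exp(x*z) + 2*sin(x*z)))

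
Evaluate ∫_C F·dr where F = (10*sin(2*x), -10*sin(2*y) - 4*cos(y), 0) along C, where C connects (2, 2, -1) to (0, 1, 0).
-5 - 4*sin(1) + 5*cos(2) + 4*sin(2)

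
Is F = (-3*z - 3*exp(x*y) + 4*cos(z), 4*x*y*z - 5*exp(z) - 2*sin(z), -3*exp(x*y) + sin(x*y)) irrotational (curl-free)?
No, ∇×F = (-4*x*y - 3*x*exp(x*y) + x*cos(x*y) + 5*exp(z) + 2*cos(z), 3*y*exp(x*y) - y*cos(x*y) - 4*sin(z) - 3, 3*x*exp(x*y) + 4*y*z)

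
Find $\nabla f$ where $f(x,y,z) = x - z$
(1, 0, -1)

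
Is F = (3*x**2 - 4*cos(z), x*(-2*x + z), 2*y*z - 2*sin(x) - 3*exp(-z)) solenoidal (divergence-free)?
No, ∇·F = 6*x + 2*y + 3*exp(-z)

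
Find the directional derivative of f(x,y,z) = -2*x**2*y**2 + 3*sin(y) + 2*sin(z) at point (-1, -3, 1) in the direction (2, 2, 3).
6*sqrt(17)*(cos(3) + cos(1) + 16)/17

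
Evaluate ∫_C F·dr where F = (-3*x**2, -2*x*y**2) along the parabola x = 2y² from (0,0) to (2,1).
-44/5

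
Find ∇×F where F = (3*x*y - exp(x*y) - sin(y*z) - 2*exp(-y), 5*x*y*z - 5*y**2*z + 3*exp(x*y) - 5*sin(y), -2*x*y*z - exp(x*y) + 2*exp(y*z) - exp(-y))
(-5*x*y - 2*x*z - x*exp(x*y) + 5*y**2 + 2*z*exp(y*z) + exp(-y), y*(2*z + exp(x*y) - cos(y*z)), x*exp(x*y) - 3*x + 5*y*z + 3*y*exp(x*y) + z*cos(y*z) - 2*exp(-y))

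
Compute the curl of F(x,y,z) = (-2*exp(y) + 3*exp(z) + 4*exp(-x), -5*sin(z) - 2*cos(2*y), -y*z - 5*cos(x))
(-z + 5*cos(z), 3*exp(z) - 5*sin(x), 2*exp(y))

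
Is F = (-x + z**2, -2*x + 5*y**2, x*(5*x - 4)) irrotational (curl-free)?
No, ∇×F = (0, -10*x + 2*z + 4, -2)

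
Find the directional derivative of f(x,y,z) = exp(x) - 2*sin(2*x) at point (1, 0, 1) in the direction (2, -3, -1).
sqrt(14)*(E - 4*cos(2))/7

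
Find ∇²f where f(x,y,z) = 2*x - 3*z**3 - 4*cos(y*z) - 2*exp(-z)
4*y**2*cos(y*z) + 4*z**2*cos(y*z) - 18*z - 2*exp(-z)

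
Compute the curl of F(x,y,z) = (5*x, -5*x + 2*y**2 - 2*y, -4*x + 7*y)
(7, 4, -5)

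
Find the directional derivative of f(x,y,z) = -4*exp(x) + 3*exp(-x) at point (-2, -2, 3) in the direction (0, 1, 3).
0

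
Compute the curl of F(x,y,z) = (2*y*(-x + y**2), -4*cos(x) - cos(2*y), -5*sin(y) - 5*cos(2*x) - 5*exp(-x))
(-5*cos(y), -10*sin(2*x) - 5*exp(-x), 2*x - 6*y**2 + 4*sin(x))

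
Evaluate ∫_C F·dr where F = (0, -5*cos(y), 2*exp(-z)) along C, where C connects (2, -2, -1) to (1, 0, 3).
-5*sin(2) - 2*exp(-3) + 2*E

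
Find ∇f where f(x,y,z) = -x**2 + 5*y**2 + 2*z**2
(-2*x, 10*y, 4*z)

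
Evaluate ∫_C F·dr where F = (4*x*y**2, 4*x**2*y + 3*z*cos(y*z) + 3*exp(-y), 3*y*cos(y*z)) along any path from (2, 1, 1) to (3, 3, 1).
-3*sin(1) - 3*exp(-3) + 3*sin(3) + 3*exp(-1) + 154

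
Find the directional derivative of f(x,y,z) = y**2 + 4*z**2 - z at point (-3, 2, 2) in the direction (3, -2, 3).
37*sqrt(22)/22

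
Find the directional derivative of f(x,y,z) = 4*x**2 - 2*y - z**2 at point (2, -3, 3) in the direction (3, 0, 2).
36*sqrt(13)/13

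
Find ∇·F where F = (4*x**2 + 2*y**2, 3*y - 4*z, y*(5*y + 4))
8*x + 3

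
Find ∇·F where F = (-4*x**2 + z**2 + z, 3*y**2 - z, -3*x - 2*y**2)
-8*x + 6*y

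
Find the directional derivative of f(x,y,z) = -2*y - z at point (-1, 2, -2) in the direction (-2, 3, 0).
-6*sqrt(13)/13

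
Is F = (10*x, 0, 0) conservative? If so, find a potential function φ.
Yes, F is conservative. φ = 5*x**2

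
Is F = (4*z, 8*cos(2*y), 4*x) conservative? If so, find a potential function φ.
Yes, F is conservative. φ = 4*x*z + 4*sin(2*y)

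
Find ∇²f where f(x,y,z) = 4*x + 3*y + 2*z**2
4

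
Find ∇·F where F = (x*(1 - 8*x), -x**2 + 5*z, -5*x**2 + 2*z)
3 - 16*x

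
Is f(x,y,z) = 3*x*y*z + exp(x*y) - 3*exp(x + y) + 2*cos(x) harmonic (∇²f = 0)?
No, ∇²f = x**2*exp(x*y) + y**2*exp(x*y) - 6*exp(x + y) - 2*cos(x)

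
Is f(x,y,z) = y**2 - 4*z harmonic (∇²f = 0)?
No, ∇²f = 2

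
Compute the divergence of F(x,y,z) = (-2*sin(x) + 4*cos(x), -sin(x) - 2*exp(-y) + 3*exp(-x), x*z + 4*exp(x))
x - 4*sin(x) - 2*cos(x) + 2*exp(-y)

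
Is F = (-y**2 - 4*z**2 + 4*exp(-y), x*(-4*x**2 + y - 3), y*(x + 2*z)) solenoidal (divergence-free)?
No, ∇·F = x + 2*y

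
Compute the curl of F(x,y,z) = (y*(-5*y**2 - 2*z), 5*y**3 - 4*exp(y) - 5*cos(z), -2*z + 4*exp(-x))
(-5*sin(z), -2*y + 4*exp(-x), 15*y**2 + 2*z)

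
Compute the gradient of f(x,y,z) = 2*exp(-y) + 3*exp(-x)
(-3*exp(-x), -2*exp(-y), 0)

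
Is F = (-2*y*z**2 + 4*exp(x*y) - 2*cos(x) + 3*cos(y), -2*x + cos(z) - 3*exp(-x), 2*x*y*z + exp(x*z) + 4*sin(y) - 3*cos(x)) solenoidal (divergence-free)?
No, ∇·F = 2*x*y + x*exp(x*z) + 4*y*exp(x*y) + 2*sin(x)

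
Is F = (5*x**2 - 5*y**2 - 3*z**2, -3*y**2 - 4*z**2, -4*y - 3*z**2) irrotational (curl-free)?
No, ∇×F = (8*z - 4, -6*z, 10*y)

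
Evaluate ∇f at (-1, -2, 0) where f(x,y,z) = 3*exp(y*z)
(0, 0, -6)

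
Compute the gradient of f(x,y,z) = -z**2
(0, 0, -2*z)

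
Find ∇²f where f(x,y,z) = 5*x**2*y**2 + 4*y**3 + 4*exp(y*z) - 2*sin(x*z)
2*x**2*sin(x*z) + 10*x**2 + 4*y**2*exp(y*z) + 10*y**2 + 24*y + 4*z**2*exp(y*z) + 2*z**2*sin(x*z)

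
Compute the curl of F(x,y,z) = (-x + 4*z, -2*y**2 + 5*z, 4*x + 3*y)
(-2, 0, 0)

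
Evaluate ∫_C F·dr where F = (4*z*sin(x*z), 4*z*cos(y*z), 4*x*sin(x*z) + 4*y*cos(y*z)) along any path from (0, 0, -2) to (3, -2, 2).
-4*cos(6) - 4*sin(4) + 4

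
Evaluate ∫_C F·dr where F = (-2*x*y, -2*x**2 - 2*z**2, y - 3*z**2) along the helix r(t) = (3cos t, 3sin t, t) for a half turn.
-pi**3 + 6 + 12*pi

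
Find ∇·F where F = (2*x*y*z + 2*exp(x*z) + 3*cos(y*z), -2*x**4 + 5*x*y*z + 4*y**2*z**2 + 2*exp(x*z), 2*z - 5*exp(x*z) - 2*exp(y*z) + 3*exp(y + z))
5*x*z - 5*x*exp(x*z) + 8*y*z**2 + 2*y*z - 2*y*exp(y*z) + 2*z*exp(x*z) + 3*exp(y + z) + 2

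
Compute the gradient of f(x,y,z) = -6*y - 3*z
(0, -6, -3)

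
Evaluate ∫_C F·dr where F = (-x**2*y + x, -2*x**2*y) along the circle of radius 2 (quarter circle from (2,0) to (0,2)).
-10 + pi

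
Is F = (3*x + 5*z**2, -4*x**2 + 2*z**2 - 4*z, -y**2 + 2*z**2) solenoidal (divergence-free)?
No, ∇·F = 4*z + 3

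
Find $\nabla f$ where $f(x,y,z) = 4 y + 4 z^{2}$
(0, 4, 8*z)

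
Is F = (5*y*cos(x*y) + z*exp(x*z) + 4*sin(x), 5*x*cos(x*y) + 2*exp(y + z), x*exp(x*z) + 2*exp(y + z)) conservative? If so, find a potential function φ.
Yes, F is conservative. φ = exp(x*z) + 2*exp(y + z) + 5*sin(x*y) - 4*cos(x)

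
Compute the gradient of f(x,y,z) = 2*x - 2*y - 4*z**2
(2, -2, -8*z)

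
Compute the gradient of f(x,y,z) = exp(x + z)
(exp(x + z), 0, exp(x + z))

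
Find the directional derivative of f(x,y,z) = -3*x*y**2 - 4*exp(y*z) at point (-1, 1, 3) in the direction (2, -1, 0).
-12*sqrt(5)*(1 - exp(3))/5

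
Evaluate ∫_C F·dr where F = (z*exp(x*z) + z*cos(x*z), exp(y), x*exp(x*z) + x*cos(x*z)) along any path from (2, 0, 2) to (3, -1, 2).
-exp(4) - 1 + sin(6) + exp(-1) - sin(4) + exp(6)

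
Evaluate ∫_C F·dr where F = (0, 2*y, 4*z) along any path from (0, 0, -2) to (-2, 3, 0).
1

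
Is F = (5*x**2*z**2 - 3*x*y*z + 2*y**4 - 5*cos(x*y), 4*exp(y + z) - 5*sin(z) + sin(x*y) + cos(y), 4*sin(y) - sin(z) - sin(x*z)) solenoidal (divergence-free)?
No, ∇·F = 10*x*z**2 + x*cos(x*y) - x*cos(x*z) - 3*y*z + 5*y*sin(x*y) + 4*exp(y + z) - sin(y) - cos(z)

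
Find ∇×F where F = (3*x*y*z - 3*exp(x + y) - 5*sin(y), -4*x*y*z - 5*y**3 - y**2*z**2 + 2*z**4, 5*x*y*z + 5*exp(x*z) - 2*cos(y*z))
(4*x*y + 5*x*z + 2*y**2*z - 8*z**3 + 2*z*sin(y*z), 3*x*y - 5*y*z - 5*z*exp(x*z), -3*x*z - 4*y*z + 3*exp(x + y) + 5*cos(y))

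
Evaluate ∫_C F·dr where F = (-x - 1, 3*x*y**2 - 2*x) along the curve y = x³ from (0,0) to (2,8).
4468/5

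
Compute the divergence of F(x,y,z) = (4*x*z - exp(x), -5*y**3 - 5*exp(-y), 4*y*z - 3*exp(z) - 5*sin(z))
-15*y**2 + 4*y + 4*z - exp(x) - 3*exp(z) - 5*cos(z) + 5*exp(-y)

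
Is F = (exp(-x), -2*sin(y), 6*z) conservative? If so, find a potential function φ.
Yes, F is conservative. φ = 3*z**2 + 2*cos(y) - exp(-x)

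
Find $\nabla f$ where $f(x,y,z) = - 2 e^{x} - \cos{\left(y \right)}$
(-2*exp(x), sin(y), 0)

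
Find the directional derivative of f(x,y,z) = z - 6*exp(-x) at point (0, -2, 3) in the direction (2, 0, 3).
15*sqrt(13)/13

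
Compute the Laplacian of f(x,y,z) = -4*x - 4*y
0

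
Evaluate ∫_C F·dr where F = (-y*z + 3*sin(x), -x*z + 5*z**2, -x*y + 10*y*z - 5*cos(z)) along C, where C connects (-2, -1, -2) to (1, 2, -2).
-3*cos(1) + 3*cos(2) + 60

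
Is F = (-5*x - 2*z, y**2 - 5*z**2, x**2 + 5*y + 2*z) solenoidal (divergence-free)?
No, ∇·F = 2*y - 3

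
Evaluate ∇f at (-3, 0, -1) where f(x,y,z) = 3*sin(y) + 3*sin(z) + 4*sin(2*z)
(0, 3, 8*cos(2) + 3*cos(1))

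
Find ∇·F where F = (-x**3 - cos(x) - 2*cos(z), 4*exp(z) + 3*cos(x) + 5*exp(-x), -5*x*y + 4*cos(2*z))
-3*x**2 + sin(x) - 8*sin(2*z)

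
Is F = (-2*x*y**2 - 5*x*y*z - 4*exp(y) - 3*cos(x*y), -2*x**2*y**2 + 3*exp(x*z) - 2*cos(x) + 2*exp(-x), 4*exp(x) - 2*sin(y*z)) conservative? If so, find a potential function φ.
No, ∇×F = (-3*x*exp(x*z) - 2*z*cos(y*z), -5*x*y - 4*exp(x), -4*x*y**2 + 4*x*y + 5*x*z - 3*x*sin(x*y) + 3*z*exp(x*z) + 4*exp(y) + 2*sin(x) - 2*exp(-x)) ≠ 0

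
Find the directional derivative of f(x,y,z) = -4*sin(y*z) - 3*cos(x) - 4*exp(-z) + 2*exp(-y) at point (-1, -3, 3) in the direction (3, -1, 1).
sqrt(11)*(24*exp(3)*cos(9) - 9*exp(3)*sin(1) + 4 + 2*exp(6))*exp(-3)/11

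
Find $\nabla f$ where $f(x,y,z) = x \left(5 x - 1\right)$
(10*x - 1, 0, 0)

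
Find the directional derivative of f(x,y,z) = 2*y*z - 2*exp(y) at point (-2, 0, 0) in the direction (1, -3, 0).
3*sqrt(10)/5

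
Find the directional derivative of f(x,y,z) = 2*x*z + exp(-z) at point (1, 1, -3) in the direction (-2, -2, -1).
10/3 + exp(3)/3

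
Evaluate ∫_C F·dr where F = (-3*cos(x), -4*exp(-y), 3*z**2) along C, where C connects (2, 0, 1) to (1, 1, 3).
-3*sin(1) + 4*exp(-1) + 3*sin(2) + 22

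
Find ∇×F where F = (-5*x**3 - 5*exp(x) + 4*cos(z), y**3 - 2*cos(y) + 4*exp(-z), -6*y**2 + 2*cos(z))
(-12*y + 4*exp(-z), -4*sin(z), 0)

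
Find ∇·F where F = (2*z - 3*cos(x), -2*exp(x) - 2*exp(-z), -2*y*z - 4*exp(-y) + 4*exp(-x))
-2*y + 3*sin(x)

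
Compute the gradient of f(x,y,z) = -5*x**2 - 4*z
(-10*x, 0, -4)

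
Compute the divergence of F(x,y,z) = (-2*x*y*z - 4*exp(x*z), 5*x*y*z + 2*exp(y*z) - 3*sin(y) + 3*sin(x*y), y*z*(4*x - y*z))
4*x*y + 5*x*z + 3*x*cos(x*y) - 2*y**2*z - 2*y*z - 4*z*exp(x*z) + 2*z*exp(y*z) - 3*cos(y)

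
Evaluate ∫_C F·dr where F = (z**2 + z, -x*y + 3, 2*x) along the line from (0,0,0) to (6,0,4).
68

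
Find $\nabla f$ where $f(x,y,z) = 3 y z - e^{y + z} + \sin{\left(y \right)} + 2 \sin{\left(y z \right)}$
(0, 2*z*cos(y*z) + 3*z - exp(y + z) + cos(y), 2*y*cos(y*z) + 3*y - exp(y + z))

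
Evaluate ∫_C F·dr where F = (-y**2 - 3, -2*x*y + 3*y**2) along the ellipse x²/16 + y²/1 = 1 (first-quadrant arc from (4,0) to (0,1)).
13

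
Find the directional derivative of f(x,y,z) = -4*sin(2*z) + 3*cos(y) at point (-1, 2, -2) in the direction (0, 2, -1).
2*sqrt(5)*(-3*sin(2) + 4*cos(4))/5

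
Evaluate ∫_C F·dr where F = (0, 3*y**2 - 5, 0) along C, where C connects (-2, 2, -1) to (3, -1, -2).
6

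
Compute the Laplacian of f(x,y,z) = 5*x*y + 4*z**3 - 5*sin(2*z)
24*z + 20*sin(2*z)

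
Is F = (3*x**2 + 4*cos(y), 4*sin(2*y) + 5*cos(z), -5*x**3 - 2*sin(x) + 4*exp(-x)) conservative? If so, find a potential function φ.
No, ∇×F = (5*sin(z), 15*x**2 + 2*cos(x) + 4*exp(-x), 4*sin(y)) ≠ 0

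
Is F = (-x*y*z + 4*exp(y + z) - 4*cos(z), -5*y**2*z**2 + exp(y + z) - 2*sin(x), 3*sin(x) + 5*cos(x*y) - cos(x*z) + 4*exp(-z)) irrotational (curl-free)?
No, ∇×F = (-5*x*sin(x*y) + 10*y**2*z - exp(y + z), -x*y + 5*y*sin(x*y) - z*sin(x*z) + 4*exp(y + z) + 4*sin(z) - 3*cos(x), x*z - 4*exp(y + z) - 2*cos(x))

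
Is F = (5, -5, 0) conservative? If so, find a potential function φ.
Yes, F is conservative. φ = 5*x - 5*y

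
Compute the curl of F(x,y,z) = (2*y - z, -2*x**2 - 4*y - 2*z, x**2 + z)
(2, -2*x - 1, -4*x - 2)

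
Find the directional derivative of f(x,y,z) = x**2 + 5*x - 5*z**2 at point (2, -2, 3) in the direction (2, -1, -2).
26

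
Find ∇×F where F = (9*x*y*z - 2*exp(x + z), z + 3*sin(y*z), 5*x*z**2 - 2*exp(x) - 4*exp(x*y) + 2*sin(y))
(-4*x*exp(x*y) - 3*y*cos(y*z) + 2*cos(y) - 1, 9*x*y + 4*y*exp(x*y) - 5*z**2 + 2*exp(x) - 2*exp(x + z), -9*x*z)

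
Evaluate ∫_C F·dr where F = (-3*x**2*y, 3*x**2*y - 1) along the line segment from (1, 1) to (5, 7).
314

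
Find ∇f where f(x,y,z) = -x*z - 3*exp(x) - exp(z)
(-z - 3*exp(x), 0, -x - exp(z))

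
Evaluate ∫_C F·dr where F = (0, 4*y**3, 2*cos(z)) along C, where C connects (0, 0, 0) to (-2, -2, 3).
2*sin(3) + 16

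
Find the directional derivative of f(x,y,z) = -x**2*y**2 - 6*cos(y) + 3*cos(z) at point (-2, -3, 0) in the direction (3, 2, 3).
6*sqrt(22)*(13 - sin(3))/11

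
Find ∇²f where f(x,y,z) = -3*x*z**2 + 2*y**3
-6*x + 12*y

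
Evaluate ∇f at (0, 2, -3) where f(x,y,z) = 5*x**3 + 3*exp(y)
(0, 3*exp(2), 0)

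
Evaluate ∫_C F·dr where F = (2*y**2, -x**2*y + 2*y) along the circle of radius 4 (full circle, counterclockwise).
0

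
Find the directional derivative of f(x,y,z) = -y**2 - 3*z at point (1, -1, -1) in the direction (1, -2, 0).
-4*sqrt(5)/5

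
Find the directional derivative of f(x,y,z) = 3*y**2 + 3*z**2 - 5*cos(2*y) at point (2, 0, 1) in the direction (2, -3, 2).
12*sqrt(17)/17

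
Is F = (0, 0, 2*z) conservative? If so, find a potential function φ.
Yes, F is conservative. φ = z**2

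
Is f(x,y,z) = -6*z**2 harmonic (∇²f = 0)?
No, ∇²f = -12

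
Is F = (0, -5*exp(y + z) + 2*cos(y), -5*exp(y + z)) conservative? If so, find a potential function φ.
Yes, F is conservative. φ = -5*exp(y + z) + 2*sin(y)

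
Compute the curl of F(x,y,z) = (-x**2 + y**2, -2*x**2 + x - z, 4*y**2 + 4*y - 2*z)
(8*y + 5, 0, -4*x - 2*y + 1)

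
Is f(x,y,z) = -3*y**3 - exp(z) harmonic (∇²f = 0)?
No, ∇²f = -18*y - exp(z)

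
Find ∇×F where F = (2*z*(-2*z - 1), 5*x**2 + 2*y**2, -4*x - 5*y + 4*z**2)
(-5, 2 - 8*z, 10*x)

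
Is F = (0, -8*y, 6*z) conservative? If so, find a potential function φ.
Yes, F is conservative. φ = -4*y**2 + 3*z**2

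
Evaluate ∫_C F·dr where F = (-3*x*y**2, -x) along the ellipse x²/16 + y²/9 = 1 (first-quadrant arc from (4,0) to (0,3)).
108 - 3*pi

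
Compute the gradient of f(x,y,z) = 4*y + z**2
(0, 4, 2*z)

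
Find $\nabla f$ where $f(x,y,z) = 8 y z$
(0, 8*z, 8*y)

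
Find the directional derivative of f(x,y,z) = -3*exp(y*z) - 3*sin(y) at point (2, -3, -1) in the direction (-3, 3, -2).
-9*sqrt(22)*(cos(3) + exp(3))/22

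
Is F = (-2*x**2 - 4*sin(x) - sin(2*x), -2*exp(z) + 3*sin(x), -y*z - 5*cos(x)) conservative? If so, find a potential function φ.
No, ∇×F = (-z + 2*exp(z), -5*sin(x), 3*cos(x)) ≠ 0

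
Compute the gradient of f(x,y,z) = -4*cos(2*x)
(8*sin(2*x), 0, 0)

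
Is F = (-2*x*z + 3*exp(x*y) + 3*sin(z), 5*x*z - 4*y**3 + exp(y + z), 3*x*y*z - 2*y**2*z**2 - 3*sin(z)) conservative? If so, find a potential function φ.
No, ∇×F = (3*x*z - 5*x - 4*y*z**2 - exp(y + z), -2*x - 3*y*z + 3*cos(z), -3*x*exp(x*y) + 5*z) ≠ 0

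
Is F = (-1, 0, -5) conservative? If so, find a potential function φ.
Yes, F is conservative. φ = -x - 5*z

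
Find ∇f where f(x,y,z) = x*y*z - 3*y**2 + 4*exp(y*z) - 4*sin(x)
(y*z - 4*cos(x), x*z - 6*y + 4*z*exp(y*z), y*(x + 4*exp(y*z)))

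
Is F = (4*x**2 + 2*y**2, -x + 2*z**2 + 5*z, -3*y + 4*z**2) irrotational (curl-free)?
No, ∇×F = (-4*z - 8, 0, -4*y - 1)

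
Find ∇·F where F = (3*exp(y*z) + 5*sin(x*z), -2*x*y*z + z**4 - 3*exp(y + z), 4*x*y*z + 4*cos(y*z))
4*x*y - 2*x*z - 4*y*sin(y*z) + 5*z*cos(x*z) - 3*exp(y + z)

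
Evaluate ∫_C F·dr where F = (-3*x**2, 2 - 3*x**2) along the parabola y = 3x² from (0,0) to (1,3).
1/2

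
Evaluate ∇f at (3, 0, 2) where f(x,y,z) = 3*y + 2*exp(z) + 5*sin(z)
(0, 3, 5*cos(2) + 2*exp(2))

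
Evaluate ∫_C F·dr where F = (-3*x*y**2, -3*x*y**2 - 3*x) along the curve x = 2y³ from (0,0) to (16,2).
-1240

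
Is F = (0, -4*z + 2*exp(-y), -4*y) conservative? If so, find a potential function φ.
Yes, F is conservative. φ = -4*y*z - 2*exp(-y)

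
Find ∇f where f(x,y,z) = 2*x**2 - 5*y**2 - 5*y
(4*x, -10*y - 5, 0)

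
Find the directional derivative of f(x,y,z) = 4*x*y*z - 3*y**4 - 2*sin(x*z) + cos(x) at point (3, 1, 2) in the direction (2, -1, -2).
-20/3 - 2*sin(3)/3 + 4*cos(6)/3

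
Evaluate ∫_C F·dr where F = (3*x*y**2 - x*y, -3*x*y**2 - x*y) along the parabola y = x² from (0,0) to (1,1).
-141/140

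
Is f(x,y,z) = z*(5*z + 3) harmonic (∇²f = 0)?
No, ∇²f = 10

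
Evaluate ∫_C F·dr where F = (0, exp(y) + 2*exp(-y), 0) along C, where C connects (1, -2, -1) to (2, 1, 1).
(-2*E - 1 + exp(3) + 2*exp(4))*exp(-2)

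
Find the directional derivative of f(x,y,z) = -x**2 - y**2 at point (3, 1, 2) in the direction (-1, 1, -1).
4*sqrt(3)/3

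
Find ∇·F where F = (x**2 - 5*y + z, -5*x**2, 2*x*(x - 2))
2*x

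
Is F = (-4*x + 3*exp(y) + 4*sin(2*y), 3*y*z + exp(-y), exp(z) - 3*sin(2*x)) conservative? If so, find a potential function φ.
No, ∇×F = (-3*y, 6*cos(2*x), -3*exp(y) - 8*cos(2*y)) ≠ 0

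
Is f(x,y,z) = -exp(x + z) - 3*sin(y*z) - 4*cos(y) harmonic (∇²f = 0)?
No, ∇²f = 3*y**2*sin(y*z) + 3*z**2*sin(y*z) - 2*exp(x + z) + 4*cos(y)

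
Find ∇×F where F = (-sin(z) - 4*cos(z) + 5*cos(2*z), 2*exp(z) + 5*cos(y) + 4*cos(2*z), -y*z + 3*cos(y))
(-z - 2*exp(z) - 3*sin(y) + 8*sin(2*z), 4*sin(z) - 10*sin(2*z) - cos(z), 0)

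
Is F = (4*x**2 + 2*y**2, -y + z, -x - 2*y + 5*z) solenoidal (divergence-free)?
No, ∇·F = 8*x + 4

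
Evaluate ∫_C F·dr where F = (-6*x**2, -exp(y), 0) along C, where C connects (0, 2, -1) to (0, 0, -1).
-1 + exp(2)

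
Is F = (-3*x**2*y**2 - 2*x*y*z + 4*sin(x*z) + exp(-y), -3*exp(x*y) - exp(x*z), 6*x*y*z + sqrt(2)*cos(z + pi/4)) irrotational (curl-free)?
No, ∇×F = (x*(6*z + exp(x*z)), -2*x*y + 4*x*cos(x*z) - 6*y*z, 6*x**2*y + 2*x*z - 3*y*exp(x*y) - z*exp(x*z) + exp(-y))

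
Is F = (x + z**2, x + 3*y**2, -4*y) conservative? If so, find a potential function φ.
No, ∇×F = (-4, 2*z, 1) ≠ 0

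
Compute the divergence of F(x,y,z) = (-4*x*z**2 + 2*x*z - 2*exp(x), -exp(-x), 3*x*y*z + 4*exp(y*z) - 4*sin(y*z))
3*x*y + 4*y*exp(y*z) - 4*y*cos(y*z) - 4*z**2 + 2*z - 2*exp(x)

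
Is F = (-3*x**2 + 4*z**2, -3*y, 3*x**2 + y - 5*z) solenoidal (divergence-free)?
No, ∇·F = -6*x - 8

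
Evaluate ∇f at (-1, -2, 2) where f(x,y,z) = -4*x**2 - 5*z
(8, 0, -5)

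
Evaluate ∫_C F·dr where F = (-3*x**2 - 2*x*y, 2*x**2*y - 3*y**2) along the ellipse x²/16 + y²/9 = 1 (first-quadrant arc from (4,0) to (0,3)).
141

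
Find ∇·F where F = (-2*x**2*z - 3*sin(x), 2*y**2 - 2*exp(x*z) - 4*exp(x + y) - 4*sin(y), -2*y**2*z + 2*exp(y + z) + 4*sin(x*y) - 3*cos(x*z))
-4*x*z + 3*x*sin(x*z) - 2*y**2 + 4*y - 4*exp(x + y) + 2*exp(y + z) - 3*cos(x) - 4*cos(y)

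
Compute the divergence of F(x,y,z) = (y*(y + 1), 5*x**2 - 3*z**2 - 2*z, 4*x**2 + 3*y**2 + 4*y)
0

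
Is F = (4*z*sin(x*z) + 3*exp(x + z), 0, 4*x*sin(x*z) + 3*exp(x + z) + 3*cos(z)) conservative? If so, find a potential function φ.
Yes, F is conservative. φ = 3*exp(x + z) + 3*sin(z) - 4*cos(x*z)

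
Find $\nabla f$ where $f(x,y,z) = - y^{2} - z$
(0, -2*y, -1)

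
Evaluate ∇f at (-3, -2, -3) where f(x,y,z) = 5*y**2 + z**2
(0, -20, -6)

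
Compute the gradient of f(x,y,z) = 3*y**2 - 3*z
(0, 6*y, -3)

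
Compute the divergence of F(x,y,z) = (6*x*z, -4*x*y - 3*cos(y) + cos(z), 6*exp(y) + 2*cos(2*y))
-4*x + 6*z + 3*sin(y)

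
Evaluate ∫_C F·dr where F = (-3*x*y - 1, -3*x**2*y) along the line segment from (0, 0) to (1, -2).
-2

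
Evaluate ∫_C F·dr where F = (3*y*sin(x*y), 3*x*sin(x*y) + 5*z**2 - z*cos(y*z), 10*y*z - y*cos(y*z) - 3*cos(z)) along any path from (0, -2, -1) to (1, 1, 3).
-3*sqrt(2)*sin(pi/4 + 1) - 4*sin(3) + sin(2) + 58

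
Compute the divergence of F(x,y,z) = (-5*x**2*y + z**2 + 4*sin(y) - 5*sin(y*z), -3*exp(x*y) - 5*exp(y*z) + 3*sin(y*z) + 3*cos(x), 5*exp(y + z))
-10*x*y - 3*x*exp(x*y) - 5*z*exp(y*z) + 3*z*cos(y*z) + 5*exp(y + z)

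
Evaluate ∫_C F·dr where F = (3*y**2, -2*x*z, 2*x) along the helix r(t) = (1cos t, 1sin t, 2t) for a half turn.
-pi**2 - 4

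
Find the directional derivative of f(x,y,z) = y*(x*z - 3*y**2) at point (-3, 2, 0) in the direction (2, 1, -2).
-8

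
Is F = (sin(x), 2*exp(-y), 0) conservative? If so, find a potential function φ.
Yes, F is conservative. φ = -cos(x) - 2*exp(-y)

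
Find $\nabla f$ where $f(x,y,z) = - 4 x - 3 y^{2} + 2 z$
(-4, -6*y, 2)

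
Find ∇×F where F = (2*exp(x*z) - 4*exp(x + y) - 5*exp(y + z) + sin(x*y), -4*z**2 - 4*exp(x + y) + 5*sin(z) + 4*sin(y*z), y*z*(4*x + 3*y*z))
(4*x*z + 6*y*z**2 - 4*y*cos(y*z) + 8*z - 5*cos(z), 2*x*exp(x*z) - 4*y*z - 5*exp(y + z), -x*cos(x*y) + 5*exp(y + z))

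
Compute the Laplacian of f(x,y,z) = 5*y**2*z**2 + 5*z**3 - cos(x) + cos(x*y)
-x**2*cos(x*y) - y**2*cos(x*y) + 10*y**2 + 10*z**2 + 30*z + cos(x)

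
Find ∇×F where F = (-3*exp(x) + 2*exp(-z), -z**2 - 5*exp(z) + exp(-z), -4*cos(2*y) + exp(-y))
(2*z + 5*exp(z) + 8*sin(2*y) + exp(-z) - exp(-y), -2*exp(-z), 0)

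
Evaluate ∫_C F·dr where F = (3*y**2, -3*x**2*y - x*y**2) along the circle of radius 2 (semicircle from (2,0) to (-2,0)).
-32 - 2*pi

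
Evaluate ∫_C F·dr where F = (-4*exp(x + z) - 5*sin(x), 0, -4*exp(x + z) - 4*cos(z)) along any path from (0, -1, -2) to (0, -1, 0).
-4 - 4*sin(2) + 4*exp(-2)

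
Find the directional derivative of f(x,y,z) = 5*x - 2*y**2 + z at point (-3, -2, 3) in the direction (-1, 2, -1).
5*sqrt(6)/3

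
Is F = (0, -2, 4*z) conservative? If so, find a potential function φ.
Yes, F is conservative. φ = -2*y + 2*z**2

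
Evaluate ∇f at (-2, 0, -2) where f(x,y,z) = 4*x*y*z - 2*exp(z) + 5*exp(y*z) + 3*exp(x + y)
(3*exp(-2), 3*exp(-2) + 6, -2*exp(-2))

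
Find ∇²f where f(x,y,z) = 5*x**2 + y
10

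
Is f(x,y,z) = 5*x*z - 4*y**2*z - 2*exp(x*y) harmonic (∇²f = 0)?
No, ∇²f = -2*x**2*exp(x*y) - 2*y**2*exp(x*y) - 8*z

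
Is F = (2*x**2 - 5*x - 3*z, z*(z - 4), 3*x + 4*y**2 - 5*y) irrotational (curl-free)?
No, ∇×F = (8*y - 2*z - 1, -6, 0)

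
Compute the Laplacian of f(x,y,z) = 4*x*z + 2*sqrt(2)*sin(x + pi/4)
-2*sqrt(2)*sin(x + pi/4)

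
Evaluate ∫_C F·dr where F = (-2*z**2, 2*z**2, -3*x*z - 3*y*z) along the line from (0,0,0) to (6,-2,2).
-112/3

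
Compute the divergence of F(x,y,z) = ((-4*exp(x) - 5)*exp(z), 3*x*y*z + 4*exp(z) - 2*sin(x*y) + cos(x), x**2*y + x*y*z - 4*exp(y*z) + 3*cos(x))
x*y + 3*x*z - 2*x*cos(x*y) - 4*y*exp(y*z) - 4*exp(x + z)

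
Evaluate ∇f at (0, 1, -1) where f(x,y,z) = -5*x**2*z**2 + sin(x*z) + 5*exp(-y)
(-1, -5*exp(-1), 0)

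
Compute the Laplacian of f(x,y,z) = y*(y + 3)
2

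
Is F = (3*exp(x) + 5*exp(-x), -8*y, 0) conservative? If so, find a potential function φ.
Yes, F is conservative. φ = -4*y**2 + 3*exp(x) - 5*exp(-x)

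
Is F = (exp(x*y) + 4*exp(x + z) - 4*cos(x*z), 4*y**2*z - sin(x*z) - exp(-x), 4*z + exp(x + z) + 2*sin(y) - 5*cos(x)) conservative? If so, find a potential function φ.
No, ∇×F = (x*cos(x*z) - 4*y**2 + 2*cos(y), 4*x*sin(x*z) + 3*exp(x + z) - 5*sin(x), -x*exp(x*y) - z*cos(x*z) + exp(-x)) ≠ 0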